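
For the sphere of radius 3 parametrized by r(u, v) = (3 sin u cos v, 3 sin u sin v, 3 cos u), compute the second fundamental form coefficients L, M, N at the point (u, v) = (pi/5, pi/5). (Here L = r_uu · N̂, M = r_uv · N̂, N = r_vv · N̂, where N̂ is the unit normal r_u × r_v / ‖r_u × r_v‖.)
L = -3;  M = 0;  N = -15/8 + 3*sqrt(5)/8

Compute the unit normal N̂(u, v) = (sin(u)^2*cos(v)/Abs(sin(u)), sin(u)^2*sin(v)/Abs(sin(u)), sin(2*u)/(2*Abs(sin(u)))), and the second partials r_uu, r_uv, r_vv. Take dot products:
  L(u, v) = r_uu · N̂ = -3*sin(u)/Abs(sin(u)),
  M(u, v) = r_uv · N̂ = 0,
  N(u, v) = r_vv · N̂ = -3*sin(u)^3/Abs(sin(u)).
Evaluating at (u, v) = (pi/5, pi/5):
  L = -3, M = 0, N = -15/8 + 3*sqrt(5)/8.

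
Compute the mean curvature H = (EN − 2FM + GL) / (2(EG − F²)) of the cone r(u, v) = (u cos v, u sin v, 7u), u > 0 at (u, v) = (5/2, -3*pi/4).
H = 7*sqrt(2)/50

With E = 50, F = 0, G = u^2, L = 0, M = 0, N = 7*sqrt(2)*u^2/(10*Abs(u)), assemble
  H = (EN − 2FM + GL) / (2(EG − F²)) = 7*sqrt(2)/(20*Abs(u)).
At (u, v) = (5/2, -3*pi/4): H = 7*sqrt(2)/50.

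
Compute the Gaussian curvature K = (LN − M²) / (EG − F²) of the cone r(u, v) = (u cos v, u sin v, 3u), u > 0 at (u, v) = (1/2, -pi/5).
K = 0

Coefficients of the first fundamental form: E = 10, F = 0, G = u^2.
Coefficients of the second fundamental form: L = 0, M = 0, N = 3*sqrt(10)*u^2/(10*Abs(u)).
Assemble K = (LN − M²)/(EG − F²) = 0. At (u, v) = (1/2, -pi/5): K = 0.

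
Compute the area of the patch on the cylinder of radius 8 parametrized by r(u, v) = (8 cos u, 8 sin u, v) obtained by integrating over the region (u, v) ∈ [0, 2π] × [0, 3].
Area = 48*pi

Area = ∫∫ √(EG − F²) du dv with √(EG − F²) = 8. Integrating over [0, 2π] × [0, 3] gives 48*pi.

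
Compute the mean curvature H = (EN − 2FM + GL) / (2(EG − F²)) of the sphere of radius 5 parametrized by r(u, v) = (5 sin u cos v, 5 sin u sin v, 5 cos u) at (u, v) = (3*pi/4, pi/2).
H = -1/5

With E = 25, F = 0, G = 25*sin(u)^2, L = -5*sin(u)/Abs(sin(u)), M = 0, N = -5*sin(u)^3/Abs(sin(u)), assemble
  H = (EN − 2FM + GL) / (2(EG − F²)) = -sin(u)/(5*Abs(sin(u))).
At (u, v) = (3*pi/4, pi/2): H = -1/5.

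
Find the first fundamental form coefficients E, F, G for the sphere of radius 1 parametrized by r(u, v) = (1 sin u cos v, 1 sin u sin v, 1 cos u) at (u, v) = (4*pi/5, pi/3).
E = 1;  F = 0;  G = 5/8 - sqrt(5)/8

Partials: r_u = (cos(u)*cos(v), sin(v)*cos(u), -sin(u)), r_v = (-sin(u)*sin(v), sin(u)*cos(v), 0). As functions of (u, v):
  E = r_u · r_u = 1,
  F = r_u · r_v = 0,
  G = r_v · r_v = sin(u)^2.
Evaluating at (u, v) = (4*pi/5, pi/3): E = 1, F = 0, G = 5/8 - sqrt(5)/8.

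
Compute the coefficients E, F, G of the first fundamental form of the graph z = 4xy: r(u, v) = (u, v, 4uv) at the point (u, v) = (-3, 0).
E = 1;  F = 0;  G = 145

Partials: r_u = (1, 0, 4*v), r_v = (0, 1, 4*u). As functions of (u, v):
  E = r_u · r_u = 16*v^2 + 1,
  F = r_u · r_v = 16*u*v,
  G = r_v · r_v = 16*u^2 + 1.
Evaluating at (u, v) = (-3, 0): E = 1, F = 0, G = 145.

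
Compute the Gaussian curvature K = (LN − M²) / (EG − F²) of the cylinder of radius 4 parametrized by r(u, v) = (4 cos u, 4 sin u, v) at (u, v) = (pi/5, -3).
K = 0

Coefficients of the first fundamental form: E = 16, F = 0, G = 1.
Coefficients of the second fundamental form: L = -4, M = 0, N = 0.
Assemble K = (LN − M²)/(EG − F²) = 0. At (u, v) = (pi/5, -3): K = 0.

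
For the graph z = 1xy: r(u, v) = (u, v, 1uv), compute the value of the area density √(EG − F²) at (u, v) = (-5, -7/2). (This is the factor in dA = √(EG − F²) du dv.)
√(EG − F²)|_{(-5, -7/2)} = 3*sqrt(17)/2

E = v^2 + 1, F = u*v, G = u^2 + 1, so EG − F² = u^2 + v^2 + 1. Taking the positive square root: √(EG − F²) = sqrt(u^2 + v^2 + 1). At (u, v) = (-5, -7/2): 3*sqrt(17)/2.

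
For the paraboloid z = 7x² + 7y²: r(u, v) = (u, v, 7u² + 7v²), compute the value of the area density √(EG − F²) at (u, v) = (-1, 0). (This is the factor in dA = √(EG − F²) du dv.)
√(EG − F²)|_{(-1, 0)} = sqrt(197)

E = 196*u^2 + 1, F = 196*u*v, G = 196*v^2 + 1, so EG − F² = 196*u^2 + 196*v^2 + 1. Taking the positive square root: √(EG − F²) = sqrt(196*u^2 + 196*v^2 + 1). At (u, v) = (-1, 0): sqrt(197).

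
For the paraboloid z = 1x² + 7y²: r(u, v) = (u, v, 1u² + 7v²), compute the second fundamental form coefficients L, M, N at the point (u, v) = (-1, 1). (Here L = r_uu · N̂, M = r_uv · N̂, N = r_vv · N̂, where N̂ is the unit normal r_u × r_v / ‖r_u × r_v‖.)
L = 2*sqrt(201)/201;  M = 0;  N = 14*sqrt(201)/201

Compute the unit normal N̂(u, v) = (-2*u/sqrt(4*u^2 + 196*v^2 + 1), -14*v/sqrt(4*u^2 + 196*v^2 + 1), 1/sqrt(4*u^2 + 196*v^2 + 1)), and the second partials r_uu, r_uv, r_vv. Take dot products:
  L(u, v) = r_uu · N̂ = 2/sqrt(4*u^2 + 196*v^2 + 1),
  M(u, v) = r_uv · N̂ = 0,
  N(u, v) = r_vv · N̂ = 14/sqrt(4*u^2 + 196*v^2 + 1).
Evaluating at (u, v) = (-1, 1):
  L = 2*sqrt(201)/201, M = 0, N = 14*sqrt(201)/201.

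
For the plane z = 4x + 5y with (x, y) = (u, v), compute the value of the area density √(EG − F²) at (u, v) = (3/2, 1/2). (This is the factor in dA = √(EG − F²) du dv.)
√(EG − F²)|_{(3/2, 1/2)} = sqrt(42)

E = 17, F = 20, G = 26, so EG − F² = 42. Taking the positive square root: √(EG − F²) = sqrt(42). At (u, v) = (3/2, 1/2): sqrt(42).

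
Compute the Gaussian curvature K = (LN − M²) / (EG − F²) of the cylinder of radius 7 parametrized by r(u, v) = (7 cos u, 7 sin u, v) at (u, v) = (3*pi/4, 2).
K = 0

Coefficients of the first fundamental form: E = 49, F = 0, G = 1.
Coefficients of the second fundamental form: L = -7, M = 0, N = 0.
Assemble K = (LN − M²)/(EG − F²) = 0. At (u, v) = (3*pi/4, 2): K = 0.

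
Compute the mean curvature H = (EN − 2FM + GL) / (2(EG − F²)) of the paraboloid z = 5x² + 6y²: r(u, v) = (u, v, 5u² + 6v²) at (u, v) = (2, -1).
H = 3131*sqrt(545)/297025

With E = 100*u^2 + 1, F = 120*u*v, G = 144*v^2 + 1, L = 10/sqrt(100*u^2 + 144*v^2 + 1), M = 0, N = 12/sqrt(100*u^2 + 144*v^2 + 1), assemble
  H = (EN − 2FM + GL) / (2(EG − F²)) = (600*u^2 + 720*v^2 + 11)/(100*u^2 + 144*v^2 + 1)^(3/2).
At (u, v) = (2, -1): H = 3131*sqrt(545)/297025.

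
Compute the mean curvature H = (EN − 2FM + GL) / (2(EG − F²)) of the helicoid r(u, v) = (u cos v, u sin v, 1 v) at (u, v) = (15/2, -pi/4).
H = 0

With E = 1, F = 0, G = u^2 + 1, L = 0, M = -1/sqrt(u^2 + 1), N = 0, assemble
  H = (EN − 2FM + GL) / (2(EG − F²)) = 0.
At (u, v) = (15/2, -pi/4): H = 0.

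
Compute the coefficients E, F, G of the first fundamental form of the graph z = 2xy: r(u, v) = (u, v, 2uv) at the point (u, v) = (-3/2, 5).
E = 101;  F = -30;  G = 10

Partials: r_u = (1, 0, 2*v), r_v = (0, 1, 2*u). As functions of (u, v):
  E = r_u · r_u = 4*v^2 + 1,
  F = r_u · r_v = 4*u*v,
  G = r_v · r_v = 4*u^2 + 1.
Evaluating at (u, v) = (-3/2, 5): E = 101, F = -30, G = 10.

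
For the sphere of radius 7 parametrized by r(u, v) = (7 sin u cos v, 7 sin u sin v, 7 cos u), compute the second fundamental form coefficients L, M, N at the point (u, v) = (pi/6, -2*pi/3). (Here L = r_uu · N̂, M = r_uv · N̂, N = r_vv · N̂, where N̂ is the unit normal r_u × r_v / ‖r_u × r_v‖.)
L = -7;  M = 0;  N = -7/4

Compute the unit normal N̂(u, v) = (sin(u)^2*cos(v)/Abs(sin(u)), sin(u)^2*sin(v)/Abs(sin(u)), sin(2*u)/(2*Abs(sin(u)))), and the second partials r_uu, r_uv, r_vv. Take dot products:
  L(u, v) = r_uu · N̂ = -7*sin(u)/Abs(sin(u)),
  M(u, v) = r_uv · N̂ = 0,
  N(u, v) = r_vv · N̂ = -7*sin(u)^3/Abs(sin(u)).
Evaluating at (u, v) = (pi/6, -2*pi/3):
  L = -7, M = 0, N = -7/4.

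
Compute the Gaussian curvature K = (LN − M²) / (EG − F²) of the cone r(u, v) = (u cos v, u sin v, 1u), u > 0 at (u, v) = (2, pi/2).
K = 0

Coefficients of the first fundamental form: E = 2, F = 0, G = u^2.
Coefficients of the second fundamental form: L = 0, M = 0, N = sqrt(2)*u^2/(2*Abs(u)).
Assemble K = (LN − M²)/(EG − F²) = 0. At (u, v) = (2, pi/2): K = 0.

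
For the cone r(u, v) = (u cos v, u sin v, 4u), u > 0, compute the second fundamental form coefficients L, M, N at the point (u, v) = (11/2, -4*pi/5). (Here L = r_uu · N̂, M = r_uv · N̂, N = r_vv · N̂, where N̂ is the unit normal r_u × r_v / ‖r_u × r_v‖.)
L = 0;  M = 0;  N = 22*sqrt(17)/17

Compute the unit normal N̂(u, v) = (-4*sqrt(17)*u*cos(v)/(17*Abs(u)), -4*sqrt(17)*u*sin(v)/(17*Abs(u)), sqrt(17)*u/(17*Abs(u))), and the second partials r_uu, r_uv, r_vv. Take dot products:
  L(u, v) = r_uu · N̂ = 0,
  M(u, v) = r_uv · N̂ = 0,
  N(u, v) = r_vv · N̂ = 4*sqrt(17)*u^2/(17*Abs(u)).
Evaluating at (u, v) = (11/2, -4*pi/5):
  L = 0, M = 0, N = 22*sqrt(17)/17.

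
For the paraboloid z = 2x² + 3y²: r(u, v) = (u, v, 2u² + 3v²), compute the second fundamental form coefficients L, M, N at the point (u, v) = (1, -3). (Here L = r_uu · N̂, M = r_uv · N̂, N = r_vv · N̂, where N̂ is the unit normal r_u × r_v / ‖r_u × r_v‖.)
L = 4*sqrt(341)/341;  M = 0;  N = 6*sqrt(341)/341

Compute the unit normal N̂(u, v) = (-4*u/sqrt(16*u^2 + 36*v^2 + 1), -6*v/sqrt(16*u^2 + 36*v^2 + 1), 1/sqrt(16*u^2 + 36*v^2 + 1)), and the second partials r_uu, r_uv, r_vv. Take dot products:
  L(u, v) = r_uu · N̂ = 4/sqrt(16*u^2 + 36*v^2 + 1),
  M(u, v) = r_uv · N̂ = 0,
  N(u, v) = r_vv · N̂ = 6/sqrt(16*u^2 + 36*v^2 + 1).
Evaluating at (u, v) = (1, -3):
  L = 4*sqrt(341)/341, M = 0, N = 6*sqrt(341)/341.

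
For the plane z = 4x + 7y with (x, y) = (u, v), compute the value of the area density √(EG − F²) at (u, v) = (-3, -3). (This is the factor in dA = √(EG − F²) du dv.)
√(EG − F²)|_{(-3, -3)} = sqrt(66)

E = 17, F = 28, G = 50, so EG − F² = 66. Taking the positive square root: √(EG − F²) = sqrt(66). At (u, v) = (-3, -3): sqrt(66).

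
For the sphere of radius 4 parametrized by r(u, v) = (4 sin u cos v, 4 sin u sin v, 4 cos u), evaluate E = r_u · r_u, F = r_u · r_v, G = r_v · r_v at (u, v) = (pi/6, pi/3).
E = 16;  F = 0;  G = 4

Partials: r_u = (4*cos(u)*cos(v), 4*sin(v)*cos(u), -4*sin(u)), r_v = (-4*sin(u)*sin(v), 4*sin(u)*cos(v), 0). As functions of (u, v):
  E = r_u · r_u = 16,
  F = r_u · r_v = 0,
  G = r_v · r_v = 16*sin(u)^2.
Evaluating at (u, v) = (pi/6, pi/3): E = 16, F = 0, G = 4.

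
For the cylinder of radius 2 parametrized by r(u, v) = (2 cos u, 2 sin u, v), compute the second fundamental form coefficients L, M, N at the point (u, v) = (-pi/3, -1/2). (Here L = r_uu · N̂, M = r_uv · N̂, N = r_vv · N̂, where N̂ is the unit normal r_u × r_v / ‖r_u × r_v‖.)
L = -2;  M = 0;  N = 0

Compute the unit normal N̂(u, v) = (cos(u), sin(u), 0), and the second partials r_uu, r_uv, r_vv. Take dot products:
  L(u, v) = r_uu · N̂ = -2,
  M(u, v) = r_uv · N̂ = 0,
  N(u, v) = r_vv · N̂ = 0.
Evaluating at (u, v) = (-pi/3, -1/2):
  L = -2, M = 0, N = 0.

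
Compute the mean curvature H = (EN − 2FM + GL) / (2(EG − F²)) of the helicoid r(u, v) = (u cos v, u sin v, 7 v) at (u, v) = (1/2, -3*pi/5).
H = 0

With E = 1, F = 0, G = u^2 + 49, L = 0, M = -7/sqrt(u^2 + 49), N = 0, assemble
  H = (EN − 2FM + GL) / (2(EG − F²)) = 0.
At (u, v) = (1/2, -3*pi/5): H = 0.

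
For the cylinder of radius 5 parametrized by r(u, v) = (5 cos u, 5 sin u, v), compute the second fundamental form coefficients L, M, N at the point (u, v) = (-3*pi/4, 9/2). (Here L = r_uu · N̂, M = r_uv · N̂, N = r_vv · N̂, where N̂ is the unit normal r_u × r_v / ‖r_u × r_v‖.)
L = -5;  M = 0;  N = 0

Compute the unit normal N̂(u, v) = (cos(u), sin(u), 0), and the second partials r_uu, r_uv, r_vv. Take dot products:
  L(u, v) = r_uu · N̂ = -5,
  M(u, v) = r_uv · N̂ = 0,
  N(u, v) = r_vv · N̂ = 0.
Evaluating at (u, v) = (-3*pi/4, 9/2):
  L = -5, M = 0, N = 0.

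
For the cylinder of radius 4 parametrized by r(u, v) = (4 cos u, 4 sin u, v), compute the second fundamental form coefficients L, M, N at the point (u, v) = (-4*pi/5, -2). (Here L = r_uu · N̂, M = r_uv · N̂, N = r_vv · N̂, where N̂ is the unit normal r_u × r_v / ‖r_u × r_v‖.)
L = -4;  M = 0;  N = 0

Compute the unit normal N̂(u, v) = (cos(u), sin(u), 0), and the second partials r_uu, r_uv, r_vv. Take dot products:
  L(u, v) = r_uu · N̂ = -4,
  M(u, v) = r_uv · N̂ = 0,
  N(u, v) = r_vv · N̂ = 0.
Evaluating at (u, v) = (-4*pi/5, -2):
  L = -4, M = 0, N = 0.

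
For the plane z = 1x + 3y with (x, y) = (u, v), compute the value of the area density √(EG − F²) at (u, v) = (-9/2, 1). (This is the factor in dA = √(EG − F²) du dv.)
√(EG − F²)|_{(-9/2, 1)} = sqrt(11)

E = 2, F = 3, G = 10, so EG − F² = 11. Taking the positive square root: √(EG − F²) = sqrt(11). At (u, v) = (-9/2, 1): sqrt(11).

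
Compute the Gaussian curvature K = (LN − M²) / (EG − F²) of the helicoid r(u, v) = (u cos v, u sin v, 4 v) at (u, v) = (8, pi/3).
K = -1/400

Coefficients of the first fundamental form: E = 1, F = 0, G = u^2 + 16.
Coefficients of the second fundamental form: L = 0, M = -4/sqrt(u^2 + 16), N = 0.
Assemble K = (LN − M²)/(EG − F²) = -16/(u^2 + 16)^2. At (u, v) = (8, pi/3): K = -1/400.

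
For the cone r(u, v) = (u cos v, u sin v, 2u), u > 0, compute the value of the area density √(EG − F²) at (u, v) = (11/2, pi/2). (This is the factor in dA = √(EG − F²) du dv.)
√(EG − F²)|_{(11/2, pi/2)} = 11*sqrt(5)/2

E = 5, F = 0, G = u^2, so EG − F² = 5*u^2. Taking the positive square root: √(EG − F²) = sqrt(5)*Abs(u). At (u, v) = (11/2, pi/2): 11*sqrt(5)/2.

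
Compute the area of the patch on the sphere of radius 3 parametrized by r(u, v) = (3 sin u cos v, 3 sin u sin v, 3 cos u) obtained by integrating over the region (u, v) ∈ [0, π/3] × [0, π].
Area = 9*pi/2

Area = ∫∫ √(EG − F²) du dv with √(EG − F²) = 9*Abs(sin(u)). Integrating over [0, π/3] × [0, π] gives 9*pi/2.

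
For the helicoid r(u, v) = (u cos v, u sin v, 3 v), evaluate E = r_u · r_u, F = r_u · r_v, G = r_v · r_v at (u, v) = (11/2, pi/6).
E = 1;  F = 0;  G = 157/4

Partials: r_u = (cos(v), sin(v), 0), r_v = (-u*sin(v), u*cos(v), 3). As functions of (u, v):
  E = r_u · r_u = 1,
  F = r_u · r_v = 0,
  G = r_v · r_v = u^2 + 9.
Evaluating at (u, v) = (11/2, pi/6): E = 1, F = 0, G = 157/4.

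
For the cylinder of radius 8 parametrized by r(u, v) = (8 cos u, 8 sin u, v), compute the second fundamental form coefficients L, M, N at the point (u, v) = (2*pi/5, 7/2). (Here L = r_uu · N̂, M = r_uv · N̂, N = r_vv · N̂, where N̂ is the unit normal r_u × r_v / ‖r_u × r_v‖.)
L = -8;  M = 0;  N = 0

Compute the unit normal N̂(u, v) = (cos(u), sin(u), 0), and the second partials r_uu, r_uv, r_vv. Take dot products:
  L(u, v) = r_uu · N̂ = -8,
  M(u, v) = r_uv · N̂ = 0,
  N(u, v) = r_vv · N̂ = 0.
Evaluating at (u, v) = (2*pi/5, 7/2):
  L = -8, M = 0, N = 0.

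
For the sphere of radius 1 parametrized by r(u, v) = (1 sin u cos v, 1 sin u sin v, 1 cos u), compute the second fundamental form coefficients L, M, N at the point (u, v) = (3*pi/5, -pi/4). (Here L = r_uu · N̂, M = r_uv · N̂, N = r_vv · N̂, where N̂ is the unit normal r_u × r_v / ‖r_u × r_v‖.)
L = -1;  M = 0;  N = -5/8 - sqrt(5)/8

Compute the unit normal N̂(u, v) = (sin(u)^2*cos(v)/Abs(sin(u)), sin(u)^2*sin(v)/Abs(sin(u)), sin(2*u)/(2*Abs(sin(u)))), and the second partials r_uu, r_uv, r_vv. Take dot products:
  L(u, v) = r_uu · N̂ = -sin(u)/Abs(sin(u)),
  M(u, v) = r_uv · N̂ = 0,
  N(u, v) = r_vv · N̂ = -sin(u)^3/Abs(sin(u)).
Evaluating at (u, v) = (3*pi/5, -pi/4):
  L = -1, M = 0, N = -5/8 - sqrt(5)/8.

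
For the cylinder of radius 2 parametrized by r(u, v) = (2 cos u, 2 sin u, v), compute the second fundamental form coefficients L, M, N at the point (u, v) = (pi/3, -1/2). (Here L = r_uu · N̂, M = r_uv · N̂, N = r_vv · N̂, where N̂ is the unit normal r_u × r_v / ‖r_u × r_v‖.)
L = -2;  M = 0;  N = 0

Compute the unit normal N̂(u, v) = (cos(u), sin(u), 0), and the second partials r_uu, r_uv, r_vv. Take dot products:
  L(u, v) = r_uu · N̂ = -2,
  M(u, v) = r_uv · N̂ = 0,
  N(u, v) = r_vv · N̂ = 0.
Evaluating at (u, v) = (pi/3, -1/2):
  L = -2, M = 0, N = 0.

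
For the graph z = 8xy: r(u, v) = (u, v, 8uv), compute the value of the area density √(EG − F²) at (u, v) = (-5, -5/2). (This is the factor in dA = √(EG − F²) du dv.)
√(EG − F²)|_{(-5, -5/2)} = sqrt(2001)

E = 64*v^2 + 1, F = 64*u*v, G = 64*u^2 + 1, so EG − F² = 64*u^2 + 64*v^2 + 1. Taking the positive square root: √(EG − F²) = sqrt(64*u^2 + 64*v^2 + 1). At (u, v) = (-5, -5/2): sqrt(2001).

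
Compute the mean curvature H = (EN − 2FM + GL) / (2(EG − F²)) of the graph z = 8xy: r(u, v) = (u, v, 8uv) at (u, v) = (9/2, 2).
H = -4608*sqrt(1553)/2411809

With E = 64*v^2 + 1, F = 64*u*v, G = 64*u^2 + 1, L = 0, M = 8/sqrt(64*u^2 + 64*v^2 + 1), N = 0, assemble
  H = (EN − 2FM + GL) / (2(EG − F²)) = -512*u*v/(64*u^2 + 64*v^2 + 1)^(3/2).
At (u, v) = (9/2, 2): H = -4608*sqrt(1553)/2411809.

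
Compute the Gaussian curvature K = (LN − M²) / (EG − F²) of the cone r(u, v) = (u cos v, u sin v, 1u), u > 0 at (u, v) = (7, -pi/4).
K = 0

Coefficients of the first fundamental form: E = 2, F = 0, G = u^2.
Coefficients of the second fundamental form: L = 0, M = 0, N = sqrt(2)*u^2/(2*Abs(u)).
Assemble K = (LN − M²)/(EG − F²) = 0. At (u, v) = (7, -pi/4): K = 0.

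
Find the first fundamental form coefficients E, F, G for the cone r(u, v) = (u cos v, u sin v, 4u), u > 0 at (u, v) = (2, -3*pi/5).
E = 17;  F = 0;  G = 4

Partials: r_u = (cos(v), sin(v), 4), r_v = (-u*sin(v), u*cos(v), 0). As functions of (u, v):
  E = r_u · r_u = 17,
  F = r_u · r_v = 0,
  G = r_v · r_v = u^2.
Evaluating at (u, v) = (2, -3*pi/5): E = 17, F = 0, G = 4.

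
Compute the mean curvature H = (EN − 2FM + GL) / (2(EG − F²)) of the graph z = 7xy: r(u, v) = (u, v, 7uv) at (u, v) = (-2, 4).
H = 2744*sqrt(109)/320787

With E = 49*v^2 + 1, F = 49*u*v, G = 49*u^2 + 1, L = 0, M = 7/sqrt(49*u^2 + 49*v^2 + 1), N = 0, assemble
  H = (EN − 2FM + GL) / (2(EG − F²)) = -343*u*v/(49*u^2 + 49*v^2 + 1)^(3/2).
At (u, v) = (-2, 4): H = 2744*sqrt(109)/320787.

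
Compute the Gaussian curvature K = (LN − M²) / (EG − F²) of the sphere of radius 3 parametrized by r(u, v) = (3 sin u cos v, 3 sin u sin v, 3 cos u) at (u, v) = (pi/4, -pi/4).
K = 1/9

Coefficients of the first fundamental form: E = 9, F = 0, G = 9*sin(u)^2.
Coefficients of the second fundamental form: L = -3*sin(u)/Abs(sin(u)), M = 0, N = -3*sin(u)^3/Abs(sin(u)).
Assemble K = (LN − M²)/(EG − F²) = 1/9. At (u, v) = (pi/4, -pi/4): K = 1/9.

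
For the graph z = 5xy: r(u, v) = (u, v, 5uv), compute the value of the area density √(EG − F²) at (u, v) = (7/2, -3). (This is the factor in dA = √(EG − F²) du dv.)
√(EG − F²)|_{(7/2, -3)} = sqrt(2129)/2

E = 25*v^2 + 1, F = 25*u*v, G = 25*u^2 + 1, so EG − F² = 25*u^2 + 25*v^2 + 1. Taking the positive square root: √(EG − F²) = sqrt(25*u^2 + 25*v^2 + 1). At (u, v) = (7/2, -3): sqrt(2129)/2.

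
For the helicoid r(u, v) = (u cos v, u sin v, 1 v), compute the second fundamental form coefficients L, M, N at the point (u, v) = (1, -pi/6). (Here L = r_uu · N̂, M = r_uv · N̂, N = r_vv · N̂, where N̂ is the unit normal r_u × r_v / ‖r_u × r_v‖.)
L = 0;  M = -sqrt(2)/2;  N = 0

Compute the unit normal N̂(u, v) = (sin(v)/sqrt(u^2 + 1), -cos(v)/sqrt(u^2 + 1), u/sqrt(u^2 + 1)), and the second partials r_uu, r_uv, r_vv. Take dot products:
  L(u, v) = r_uu · N̂ = 0,
  M(u, v) = r_uv · N̂ = -1/sqrt(u^2 + 1),
  N(u, v) = r_vv · N̂ = 0.
Evaluating at (u, v) = (1, -pi/6):
  L = 0, M = -sqrt(2)/2, N = 0.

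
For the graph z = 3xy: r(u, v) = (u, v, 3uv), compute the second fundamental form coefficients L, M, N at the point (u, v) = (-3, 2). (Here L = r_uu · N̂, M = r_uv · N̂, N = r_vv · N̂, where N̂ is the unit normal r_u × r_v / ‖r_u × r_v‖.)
L = 0;  M = 3*sqrt(118)/118;  N = 0

Compute the unit normal N̂(u, v) = (-3*v/sqrt(9*u^2 + 9*v^2 + 1), -3*u/sqrt(9*u^2 + 9*v^2 + 1), 1/sqrt(9*u^2 + 9*v^2 + 1)), and the second partials r_uu, r_uv, r_vv. Take dot products:
  L(u, v) = r_uu · N̂ = 0,
  M(u, v) = r_uv · N̂ = 3/sqrt(9*u^2 + 9*v^2 + 1),
  N(u, v) = r_vv · N̂ = 0.
Evaluating at (u, v) = (-3, 2):
  L = 0, M = 3*sqrt(118)/118, N = 0.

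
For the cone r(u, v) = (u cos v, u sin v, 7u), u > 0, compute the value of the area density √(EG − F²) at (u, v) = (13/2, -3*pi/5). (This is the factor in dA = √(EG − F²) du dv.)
√(EG − F²)|_{(13/2, -3*pi/5)} = 65*sqrt(2)/2

E = 50, F = 0, G = u^2, so EG − F² = 50*u^2. Taking the positive square root: √(EG − F²) = 5*sqrt(2)*Abs(u). At (u, v) = (13/2, -3*pi/5): 65*sqrt(2)/2.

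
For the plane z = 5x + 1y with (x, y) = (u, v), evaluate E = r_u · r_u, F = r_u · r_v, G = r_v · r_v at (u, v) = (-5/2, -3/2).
E = 26;  F = 5;  G = 2

Partials: r_u = (1, 0, 5), r_v = (0, 1, 1). As functions of (u, v):
  E = r_u · r_u = 26,
  F = r_u · r_v = 5,
  G = r_v · r_v = 2.
Evaluating at (u, v) = (-5/2, -3/2): E = 26, F = 5, G = 2.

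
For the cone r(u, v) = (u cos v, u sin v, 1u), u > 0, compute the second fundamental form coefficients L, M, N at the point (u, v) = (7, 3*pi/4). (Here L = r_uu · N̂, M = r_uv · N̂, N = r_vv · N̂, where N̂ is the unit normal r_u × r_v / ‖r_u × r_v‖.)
L = 0;  M = 0;  N = 7*sqrt(2)/2

Compute the unit normal N̂(u, v) = (-sqrt(2)*u*cos(v)/(2*Abs(u)), -sqrt(2)*u*sin(v)/(2*Abs(u)), sqrt(2)*u/(2*Abs(u))), and the second partials r_uu, r_uv, r_vv. Take dot products:
  L(u, v) = r_uu · N̂ = 0,
  M(u, v) = r_uv · N̂ = 0,
  N(u, v) = r_vv · N̂ = sqrt(2)*u^2/(2*Abs(u)).
Evaluating at (u, v) = (7, 3*pi/4):
  L = 0, M = 0, N = 7*sqrt(2)/2.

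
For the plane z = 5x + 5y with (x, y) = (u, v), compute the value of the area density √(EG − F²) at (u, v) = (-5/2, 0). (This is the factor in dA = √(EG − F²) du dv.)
√(EG − F²)|_{(-5/2, 0)} = sqrt(51)

E = 26, F = 25, G = 26, so EG − F² = 51. Taking the positive square root: √(EG − F²) = sqrt(51). At (u, v) = (-5/2, 0): sqrt(51).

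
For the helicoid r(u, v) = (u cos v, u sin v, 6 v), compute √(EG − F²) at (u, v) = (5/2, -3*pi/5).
√(EG − F²)|_{(5/2, -3*pi/5)} = 13/2

E = 1, F = 0, G = u^2 + 36; EG − F² = u^2 + 36; √(EG − F²) = sqrt(u^2 + 36). At the given point: 13/2.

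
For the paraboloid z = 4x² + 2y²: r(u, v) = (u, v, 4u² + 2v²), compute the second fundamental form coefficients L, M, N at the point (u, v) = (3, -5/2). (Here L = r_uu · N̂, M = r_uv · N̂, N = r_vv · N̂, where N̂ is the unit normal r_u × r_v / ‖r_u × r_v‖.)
L = 8*sqrt(677)/677;  M = 0;  N = 4*sqrt(677)/677

Compute the unit normal N̂(u, v) = (-8*u/sqrt(64*u^2 + 16*v^2 + 1), -4*v/sqrt(64*u^2 + 16*v^2 + 1), 1/sqrt(64*u^2 + 16*v^2 + 1)), and the second partials r_uu, r_uv, r_vv. Take dot products:
  L(u, v) = r_uu · N̂ = 8/sqrt(64*u^2 + 16*v^2 + 1),
  M(u, v) = r_uv · N̂ = 0,
  N(u, v) = r_vv · N̂ = 4/sqrt(64*u^2 + 16*v^2 + 1).
Evaluating at (u, v) = (3, -5/2):
  L = 8*sqrt(677)/677, M = 0, N = 4*sqrt(677)/677.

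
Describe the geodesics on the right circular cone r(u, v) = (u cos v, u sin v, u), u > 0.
The cone is flat away from the apex (K = 0). Slitting along a generator and unrolling gives an isometry to a sector of the plane; geodesics are the pre-images of straight lines in that sector. In particular, generators (v = const) are geodesics, and generic geodesics spiral from a minimum-distance point before returning to infinity.

For this cone, E = 2, F = 0, G = u², so EG − F² = 2u² > 0 (u > 0), and direct computation gives K = 0 away from the apex. Flatness lets us unroll the cone along a generator into a planar sector of angle 2π/√2 = π√2 ≈ 4.44 rad; geodesics on the cone are exactly the curves that develop to straight lines in this sector. Generators (v = const) develop to rays through the sector's vertex and are geodesics; the circles u = const develop to circular arcs and are not geodesics.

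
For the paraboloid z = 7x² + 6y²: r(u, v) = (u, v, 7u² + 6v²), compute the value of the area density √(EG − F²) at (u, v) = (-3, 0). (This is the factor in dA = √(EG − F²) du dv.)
√(EG − F²)|_{(-3, 0)} = sqrt(1765)

E = 196*u^2 + 1, F = 168*u*v, G = 144*v^2 + 1, so EG − F² = 196*u^2 + 144*v^2 + 1. Taking the positive square root: √(EG − F²) = sqrt(196*u^2 + 144*v^2 + 1). At (u, v) = (-3, 0): sqrt(1765).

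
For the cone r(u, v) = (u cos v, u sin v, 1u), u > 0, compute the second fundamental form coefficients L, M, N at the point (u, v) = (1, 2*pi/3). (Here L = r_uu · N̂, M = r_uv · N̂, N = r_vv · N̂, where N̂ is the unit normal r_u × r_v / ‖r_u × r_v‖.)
L = 0;  M = 0;  N = sqrt(2)/2

Compute the unit normal N̂(u, v) = (-sqrt(2)*u*cos(v)/(2*Abs(u)), -sqrt(2)*u*sin(v)/(2*Abs(u)), sqrt(2)*u/(2*Abs(u))), and the second partials r_uu, r_uv, r_vv. Take dot products:
  L(u, v) = r_uu · N̂ = 0,
  M(u, v) = r_uv · N̂ = 0,
  N(u, v) = r_vv · N̂ = sqrt(2)*u^2/(2*Abs(u)).
Evaluating at (u, v) = (1, 2*pi/3):
  L = 0, M = 0, N = sqrt(2)/2.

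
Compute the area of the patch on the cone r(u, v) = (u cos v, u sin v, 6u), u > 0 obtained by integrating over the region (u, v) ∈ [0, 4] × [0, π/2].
Area = 4*sqrt(37)*pi

Area = ∫∫ √(EG − F²) du dv with √(EG − F²) = sqrt(37)*Abs(u). Integrating over [0, 4] × [0, π/2] gives 4*sqrt(37)*pi.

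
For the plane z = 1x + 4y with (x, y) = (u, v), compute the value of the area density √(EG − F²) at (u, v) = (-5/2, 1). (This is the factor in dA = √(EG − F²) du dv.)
√(EG − F²)|_{(-5/2, 1)} = 3*sqrt(2)

E = 2, F = 4, G = 17, so EG − F² = 18. Taking the positive square root: √(EG − F²) = 3*sqrt(2). At (u, v) = (-5/2, 1): 3*sqrt(2).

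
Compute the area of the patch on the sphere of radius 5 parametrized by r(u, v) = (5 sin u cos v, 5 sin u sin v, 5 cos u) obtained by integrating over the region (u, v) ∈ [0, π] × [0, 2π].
Area = 100*pi

Area = ∫∫ √(EG − F²) du dv with √(EG − F²) = 25*Abs(sin(u)). Integrating over [0, π] × [0, 2π] gives 100*pi.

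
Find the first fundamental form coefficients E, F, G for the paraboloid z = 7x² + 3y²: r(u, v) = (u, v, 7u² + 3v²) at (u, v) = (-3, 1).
E = 1765;  F = -252;  G = 37

Partials: r_u = (1, 0, 14*u), r_v = (0, 1, 6*v). As functions of (u, v):
  E = r_u · r_u = 196*u^2 + 1,
  F = r_u · r_v = 84*u*v,
  G = r_v · r_v = 36*v^2 + 1.
Evaluating at (u, v) = (-3, 1): E = 1765, F = -252, G = 37.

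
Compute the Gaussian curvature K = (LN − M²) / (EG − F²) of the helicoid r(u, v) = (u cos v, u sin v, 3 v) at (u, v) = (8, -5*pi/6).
K = -9/5329

Coefficients of the first fundamental form: E = 1, F = 0, G = u^2 + 9.
Coefficients of the second fundamental form: L = 0, M = -3/sqrt(u^2 + 9), N = 0.
Assemble K = (LN − M²)/(EG − F²) = -9/(u^2 + 9)^2. At (u, v) = (8, -5*pi/6): K = -9/5329.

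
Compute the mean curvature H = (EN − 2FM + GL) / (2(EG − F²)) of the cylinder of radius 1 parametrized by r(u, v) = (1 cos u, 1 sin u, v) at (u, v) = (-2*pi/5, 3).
H = -1/2

With E = 1, F = 0, G = 1, L = -1, M = 0, N = 0, assemble
  H = (EN − 2FM + GL) / (2(EG − F²)) = -1/2.
At (u, v) = (-2*pi/5, 3): H = -1/2.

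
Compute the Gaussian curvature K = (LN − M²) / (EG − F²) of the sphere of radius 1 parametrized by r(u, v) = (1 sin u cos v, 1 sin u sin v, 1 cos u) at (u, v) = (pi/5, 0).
K = 1

Coefficients of the first fundamental form: E = 1, F = 0, G = sin(u)^2.
Coefficients of the second fundamental form: L = -sin(u)/Abs(sin(u)), M = 0, N = -sin(u)^3/Abs(sin(u)).
Assemble K = (LN − M²)/(EG − F²) = 1. At (u, v) = (pi/5, 0): K = 1.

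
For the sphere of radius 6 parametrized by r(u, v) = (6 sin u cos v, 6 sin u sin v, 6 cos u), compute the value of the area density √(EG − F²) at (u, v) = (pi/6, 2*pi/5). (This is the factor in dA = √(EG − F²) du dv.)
√(EG − F²)|_{(pi/6, 2*pi/5)} = 18

E = 36, F = 0, G = 36*sin(u)^2, so EG − F² = 1296*sin(u)^2. Taking the positive square root: √(EG − F²) = 36*Abs(sin(u)). At (u, v) = (pi/6, 2*pi/5): 18.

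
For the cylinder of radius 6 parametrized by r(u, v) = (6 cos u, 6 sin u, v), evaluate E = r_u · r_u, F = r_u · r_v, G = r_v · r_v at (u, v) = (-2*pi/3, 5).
E = 36;  F = 0;  G = 1

Partials: r_u = (-6*sin(u), 6*cos(u), 0), r_v = (0, 0, 1). As functions of (u, v):
  E = r_u · r_u = 36,
  F = r_u · r_v = 0,
  G = r_v · r_v = 1.
Evaluating at (u, v) = (-2*pi/3, 5): E = 36, F = 0, G = 1.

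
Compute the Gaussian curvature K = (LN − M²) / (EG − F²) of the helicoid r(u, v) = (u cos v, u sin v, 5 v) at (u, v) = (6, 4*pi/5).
K = -25/3721

Coefficients of the first fundamental form: E = 1, F = 0, G = u^2 + 25.
Coefficients of the second fundamental form: L = 0, M = -5/sqrt(u^2 + 25), N = 0.
Assemble K = (LN − M²)/(EG − F²) = -25/(u^2 + 25)^2. At (u, v) = (6, 4*pi/5): K = -25/3721.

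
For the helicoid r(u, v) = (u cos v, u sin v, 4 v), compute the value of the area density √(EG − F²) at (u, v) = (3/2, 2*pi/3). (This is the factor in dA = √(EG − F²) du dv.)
√(EG − F²)|_{(3/2, 2*pi/3)} = sqrt(73)/2

E = 1, F = 0, G = u^2 + 16, so EG − F² = u^2 + 16. Taking the positive square root: √(EG − F²) = sqrt(u^2 + 16). At (u, v) = (3/2, 2*pi/3): sqrt(73)/2.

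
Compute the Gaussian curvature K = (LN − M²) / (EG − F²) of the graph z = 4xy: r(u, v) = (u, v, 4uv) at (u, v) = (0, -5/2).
K = -16/10201

Coefficients of the first fundamental form: E = 16*v^2 + 1, F = 16*u*v, G = 16*u^2 + 1.
Coefficients of the second fundamental form: L = 0, M = 4/sqrt(16*u^2 + 16*v^2 + 1), N = 0.
Assemble K = (LN − M²)/(EG − F²) = -16/(256*u^4 + 512*u^2*v^2 + 32*u^2 + 256*v^4 + 32*v^2 + 1). At (u, v) = (0, -5/2): K = -16/10201.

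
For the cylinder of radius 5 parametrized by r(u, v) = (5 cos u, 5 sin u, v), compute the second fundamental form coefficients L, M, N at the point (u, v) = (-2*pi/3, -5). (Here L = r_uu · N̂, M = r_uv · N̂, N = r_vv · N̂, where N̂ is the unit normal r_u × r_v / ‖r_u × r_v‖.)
L = -5;  M = 0;  N = 0

Compute the unit normal N̂(u, v) = (cos(u), sin(u), 0), and the second partials r_uu, r_uv, r_vv. Take dot products:
  L(u, v) = r_uu · N̂ = -5,
  M(u, v) = r_uv · N̂ = 0,
  N(u, v) = r_vv · N̂ = 0.
Evaluating at (u, v) = (-2*pi/3, -5):
  L = -5, M = 0, N = 0.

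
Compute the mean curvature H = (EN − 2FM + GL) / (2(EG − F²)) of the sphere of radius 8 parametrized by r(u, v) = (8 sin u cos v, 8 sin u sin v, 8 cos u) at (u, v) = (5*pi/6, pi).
H = -1/8

With E = 64, F = 0, G = 64*sin(u)^2, L = -8*sin(u)/Abs(sin(u)), M = 0, N = -8*sin(u)^3/Abs(sin(u)), assemble
  H = (EN − 2FM + GL) / (2(EG − F²)) = -sin(u)/(8*Abs(sin(u))).
At (u, v) = (5*pi/6, pi): H = -1/8.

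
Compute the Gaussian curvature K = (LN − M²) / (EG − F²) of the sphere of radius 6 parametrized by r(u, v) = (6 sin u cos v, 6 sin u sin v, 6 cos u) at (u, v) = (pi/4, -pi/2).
K = 1/36

Coefficients of the first fundamental form: E = 36, F = 0, G = 36*sin(u)^2.
Coefficients of the second fundamental form: L = -6*sin(u)/Abs(sin(u)), M = 0, N = -6*sin(u)^3/Abs(sin(u)).
Assemble K = (LN − M²)/(EG − F²) = 1/36. At (u, v) = (pi/4, -pi/2): K = 1/36.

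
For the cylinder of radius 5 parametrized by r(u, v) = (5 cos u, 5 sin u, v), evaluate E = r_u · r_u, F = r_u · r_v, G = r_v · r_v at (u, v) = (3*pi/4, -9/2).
E = 25;  F = 0;  G = 1

Partials: r_u = (-5*sin(u), 5*cos(u), 0), r_v = (0, 0, 1). As functions of (u, v):
  E = r_u · r_u = 25,
  F = r_u · r_v = 0,
  G = r_v · r_v = 1.
Evaluating at (u, v) = (3*pi/4, -9/2): E = 25, F = 0, G = 1.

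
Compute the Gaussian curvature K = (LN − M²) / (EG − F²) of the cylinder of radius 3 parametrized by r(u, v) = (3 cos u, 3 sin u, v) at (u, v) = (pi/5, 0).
K = 0

Coefficients of the first fundamental form: E = 9, F = 0, G = 1.
Coefficients of the second fundamental form: L = -3, M = 0, N = 0.
Assemble K = (LN − M²)/(EG − F²) = 0. At (u, v) = (pi/5, 0): K = 0.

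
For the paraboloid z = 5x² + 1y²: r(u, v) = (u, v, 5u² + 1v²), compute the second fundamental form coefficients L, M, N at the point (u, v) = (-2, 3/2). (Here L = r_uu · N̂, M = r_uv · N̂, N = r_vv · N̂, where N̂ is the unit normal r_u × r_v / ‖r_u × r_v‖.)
L = sqrt(410)/41;  M = 0;  N = sqrt(410)/205

Compute the unit normal N̂(u, v) = (-10*u/sqrt(100*u^2 + 4*v^2 + 1), -2*v/sqrt(100*u^2 + 4*v^2 + 1), 1/sqrt(100*u^2 + 4*v^2 + 1)), and the second partials r_uu, r_uv, r_vv. Take dot products:
  L(u, v) = r_uu · N̂ = 10/sqrt(100*u^2 + 4*v^2 + 1),
  M(u, v) = r_uv · N̂ = 0,
  N(u, v) = r_vv · N̂ = 2/sqrt(100*u^2 + 4*v^2 + 1).
Evaluating at (u, v) = (-2, 3/2):
  L = sqrt(410)/41, M = 0, N = sqrt(410)/205.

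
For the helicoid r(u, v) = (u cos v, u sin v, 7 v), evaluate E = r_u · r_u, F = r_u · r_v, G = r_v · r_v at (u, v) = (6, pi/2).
E = 1;  F = 0;  G = 85

Partials: r_u = (cos(v), sin(v), 0), r_v = (-u*sin(v), u*cos(v), 7). As functions of (u, v):
  E = r_u · r_u = 1,
  F = r_u · r_v = 0,
  G = r_v · r_v = u^2 + 49.
Evaluating at (u, v) = (6, pi/2): E = 1, F = 0, G = 85.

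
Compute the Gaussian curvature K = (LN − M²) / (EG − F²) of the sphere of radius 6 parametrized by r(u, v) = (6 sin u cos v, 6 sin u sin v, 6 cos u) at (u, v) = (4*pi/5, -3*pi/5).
K = 1/36

Coefficients of the first fundamental form: E = 36, F = 0, G = 36*sin(u)^2.
Coefficients of the second fundamental form: L = -6*sin(u)/Abs(sin(u)), M = 0, N = -6*sin(u)^3/Abs(sin(u)).
Assemble K = (LN − M²)/(EG − F²) = 1/36. At (u, v) = (4*pi/5, -3*pi/5): K = 1/36.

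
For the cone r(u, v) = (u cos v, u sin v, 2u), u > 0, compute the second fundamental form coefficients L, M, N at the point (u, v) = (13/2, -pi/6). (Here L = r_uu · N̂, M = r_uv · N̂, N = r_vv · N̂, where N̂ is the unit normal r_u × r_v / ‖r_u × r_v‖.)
L = 0;  M = 0;  N = 13*sqrt(5)/5

Compute the unit normal N̂(u, v) = (-2*sqrt(5)*u*cos(v)/(5*Abs(u)), -2*sqrt(5)*u*sin(v)/(5*Abs(u)), sqrt(5)*u/(5*Abs(u))), and the second partials r_uu, r_uv, r_vv. Take dot products:
  L(u, v) = r_uu · N̂ = 0,
  M(u, v) = r_uv · N̂ = 0,
  N(u, v) = r_vv · N̂ = 2*sqrt(5)*u^2/(5*Abs(u)).
Evaluating at (u, v) = (13/2, -pi/6):
  L = 0, M = 0, N = 13*sqrt(5)/5.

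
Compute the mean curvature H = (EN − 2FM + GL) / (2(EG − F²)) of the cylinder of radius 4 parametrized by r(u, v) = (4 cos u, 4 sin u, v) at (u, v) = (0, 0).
H = -1/8

With E = 16, F = 0, G = 1, L = -4, M = 0, N = 0, assemble
  H = (EN − 2FM + GL) / (2(EG − F²)) = -1/8.
At (u, v) = (0, 0): H = -1/8.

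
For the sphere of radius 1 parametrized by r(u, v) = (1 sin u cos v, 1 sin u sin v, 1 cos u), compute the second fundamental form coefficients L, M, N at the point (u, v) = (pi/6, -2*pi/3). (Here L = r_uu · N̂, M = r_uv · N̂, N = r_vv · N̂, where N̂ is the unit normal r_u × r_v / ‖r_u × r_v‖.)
L = -1;  M = 0;  N = -1/4

Compute the unit normal N̂(u, v) = (sin(u)^2*cos(v)/Abs(sin(u)), sin(u)^2*sin(v)/Abs(sin(u)), sin(2*u)/(2*Abs(sin(u)))), and the second partials r_uu, r_uv, r_vv. Take dot products:
  L(u, v) = r_uu · N̂ = -sin(u)/Abs(sin(u)),
  M(u, v) = r_uv · N̂ = 0,
  N(u, v) = r_vv · N̂ = -sin(u)^3/Abs(sin(u)).
Evaluating at (u, v) = (pi/6, -2*pi/3):
  L = -1, M = 0, N = -1/4.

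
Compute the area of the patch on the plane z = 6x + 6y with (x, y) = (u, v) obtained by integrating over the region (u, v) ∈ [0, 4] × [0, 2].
Area = 8*sqrt(73)

Area = ∫∫ √(EG − F²) du dv with √(EG − F²) = sqrt(73). Integrating over [0, 4] × [0, 2] gives 8*sqrt(73).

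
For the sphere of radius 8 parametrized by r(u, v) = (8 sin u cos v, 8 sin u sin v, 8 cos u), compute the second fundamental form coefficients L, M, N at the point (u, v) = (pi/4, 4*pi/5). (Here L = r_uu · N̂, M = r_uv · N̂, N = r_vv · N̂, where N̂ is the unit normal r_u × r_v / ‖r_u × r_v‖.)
L = -8;  M = 0;  N = -4

Compute the unit normal N̂(u, v) = (sin(u)^2*cos(v)/Abs(sin(u)), sin(u)^2*sin(v)/Abs(sin(u)), sin(2*u)/(2*Abs(sin(u)))), and the second partials r_uu, r_uv, r_vv. Take dot products:
  L(u, v) = r_uu · N̂ = -8*sin(u)/Abs(sin(u)),
  M(u, v) = r_uv · N̂ = 0,
  N(u, v) = r_vv · N̂ = -8*sin(u)^3/Abs(sin(u)).
Evaluating at (u, v) = (pi/4, 4*pi/5):
  L = -8, M = 0, N = -4.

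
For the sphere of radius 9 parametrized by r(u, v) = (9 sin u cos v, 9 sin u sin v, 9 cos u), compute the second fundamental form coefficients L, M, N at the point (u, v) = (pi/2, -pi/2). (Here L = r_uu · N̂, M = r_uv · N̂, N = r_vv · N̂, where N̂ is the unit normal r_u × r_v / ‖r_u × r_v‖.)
L = -9;  M = 0;  N = -9

Compute the unit normal N̂(u, v) = (sin(u)^2*cos(v)/Abs(sin(u)), sin(u)^2*sin(v)/Abs(sin(u)), sin(2*u)/(2*Abs(sin(u)))), and the second partials r_uu, r_uv, r_vv. Take dot products:
  L(u, v) = r_uu · N̂ = -9*sin(u)/Abs(sin(u)),
  M(u, v) = r_uv · N̂ = 0,
  N(u, v) = r_vv · N̂ = -9*sin(u)^3/Abs(sin(u)).
Evaluating at (u, v) = (pi/2, -pi/2):
  L = -9, M = 0, N = -9.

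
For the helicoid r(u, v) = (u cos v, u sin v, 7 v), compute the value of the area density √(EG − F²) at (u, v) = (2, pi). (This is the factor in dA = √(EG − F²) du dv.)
√(EG − F²)|_{(2, pi)} = sqrt(53)

E = 1, F = 0, G = u^2 + 49, so EG − F² = u^2 + 49. Taking the positive square root: √(EG − F²) = sqrt(u^2 + 49). At (u, v) = (2, pi): sqrt(53).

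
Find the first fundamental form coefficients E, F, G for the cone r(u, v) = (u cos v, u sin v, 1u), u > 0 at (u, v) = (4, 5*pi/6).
E = 2;  F = 0;  G = 16

Partials: r_u = (cos(v), sin(v), 1), r_v = (-u*sin(v), u*cos(v), 0). As functions of (u, v):
  E = r_u · r_u = 2,
  F = r_u · r_v = 0,
  G = r_v · r_v = u^2.
Evaluating at (u, v) = (4, 5*pi/6): E = 2, F = 0, G = 16.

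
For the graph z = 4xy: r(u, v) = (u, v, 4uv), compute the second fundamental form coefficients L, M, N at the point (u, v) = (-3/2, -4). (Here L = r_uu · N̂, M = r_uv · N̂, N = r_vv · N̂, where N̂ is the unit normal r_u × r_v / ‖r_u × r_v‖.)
L = 0;  M = 4*sqrt(293)/293;  N = 0

Compute the unit normal N̂(u, v) = (-4*v/sqrt(16*u^2 + 16*v^2 + 1), -4*u/sqrt(16*u^2 + 16*v^2 + 1), 1/sqrt(16*u^2 + 16*v^2 + 1)), and the second partials r_uu, r_uv, r_vv. Take dot products:
  L(u, v) = r_uu · N̂ = 0,
  M(u, v) = r_uv · N̂ = 4/sqrt(16*u^2 + 16*v^2 + 1),
  N(u, v) = r_vv · N̂ = 0.
Evaluating at (u, v) = (-3/2, -4):
  L = 0, M = 4*sqrt(293)/293, N = 0.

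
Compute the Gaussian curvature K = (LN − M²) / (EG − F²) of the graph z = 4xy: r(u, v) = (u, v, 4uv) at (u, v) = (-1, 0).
K = -16/289

Coefficients of the first fundamental form: E = 16*v^2 + 1, F = 16*u*v, G = 16*u^2 + 1.
Coefficients of the second fundamental form: L = 0, M = 4/sqrt(16*u^2 + 16*v^2 + 1), N = 0.
Assemble K = (LN − M²)/(EG − F²) = -16/(256*u^4 + 512*u^2*v^2 + 32*u^2 + 256*v^4 + 32*v^2 + 1). At (u, v) = (-1, 0): K = -16/289.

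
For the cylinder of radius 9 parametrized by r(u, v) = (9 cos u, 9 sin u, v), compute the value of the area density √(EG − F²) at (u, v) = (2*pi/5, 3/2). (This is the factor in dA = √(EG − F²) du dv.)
√(EG − F²)|_{(2*pi/5, 3/2)} = 9

E = 81, F = 0, G = 1, so EG − F² = 81. Taking the positive square root: √(EG − F²) = 9. At (u, v) = (2*pi/5, 3/2): 9.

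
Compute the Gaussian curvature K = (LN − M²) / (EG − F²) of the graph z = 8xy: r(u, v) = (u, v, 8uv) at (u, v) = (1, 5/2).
K = -64/216225

Coefficients of the first fundamental form: E = 64*v^2 + 1, F = 64*u*v, G = 64*u^2 + 1.
Coefficients of the second fundamental form: L = 0, M = 8/sqrt(64*u^2 + 64*v^2 + 1), N = 0.
Assemble K = (LN − M²)/(EG − F²) = -64/(4096*u^4 + 8192*u^2*v^2 + 128*u^2 + 4096*v^4 + 128*v^2 + 1). At (u, v) = (1, 5/2): K = -64/216225.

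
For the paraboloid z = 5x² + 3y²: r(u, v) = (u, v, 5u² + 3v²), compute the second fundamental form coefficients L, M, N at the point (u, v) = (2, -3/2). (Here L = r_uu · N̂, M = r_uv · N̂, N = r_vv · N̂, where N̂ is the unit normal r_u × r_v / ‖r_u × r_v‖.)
L = 5*sqrt(482)/241;  M = 0;  N = 3*sqrt(482)/241

Compute the unit normal N̂(u, v) = (-10*u/sqrt(100*u^2 + 36*v^2 + 1), -6*v/sqrt(100*u^2 + 36*v^2 + 1), 1/sqrt(100*u^2 + 36*v^2 + 1)), and the second partials r_uu, r_uv, r_vv. Take dot products:
  L(u, v) = r_uu · N̂ = 10/sqrt(100*u^2 + 36*v^2 + 1),
  M(u, v) = r_uv · N̂ = 0,
  N(u, v) = r_vv · N̂ = 6/sqrt(100*u^2 + 36*v^2 + 1).
Evaluating at (u, v) = (2, -3/2):
  L = 5*sqrt(482)/241, M = 0, N = 3*sqrt(482)/241.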